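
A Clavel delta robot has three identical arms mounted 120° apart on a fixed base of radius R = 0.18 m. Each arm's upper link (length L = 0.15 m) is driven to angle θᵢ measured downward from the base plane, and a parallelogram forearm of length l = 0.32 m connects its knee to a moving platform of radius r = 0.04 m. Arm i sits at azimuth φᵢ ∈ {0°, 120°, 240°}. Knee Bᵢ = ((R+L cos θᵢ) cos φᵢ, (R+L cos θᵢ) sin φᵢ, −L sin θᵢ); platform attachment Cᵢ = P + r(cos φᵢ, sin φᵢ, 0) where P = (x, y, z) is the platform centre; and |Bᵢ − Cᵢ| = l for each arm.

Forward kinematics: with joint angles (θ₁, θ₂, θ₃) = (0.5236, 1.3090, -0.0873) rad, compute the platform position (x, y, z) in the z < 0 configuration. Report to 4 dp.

(0.0238, -0.1316, -0.2315)

φ1=0.0°: virtual centre (0.2699, 0.0000, -0.0750), radius l
φ2=120.0°: virtual centre (-0.0894, 0.1549, -0.1449), radius l
arm 3 at φ=240.0°: ρ3 = 0.2894;  centre 3 = (-0.1447, -0.2507, 0.0131)
eliminate P² terms by subtracting sphere 1 from 2 and 3
linear system: -0.7186x+0.3097y = -0.0255−-0.1398z; -0.8292x+-0.5013y = 0.0055−0.1762z
Cramer: x(z) = 0.0180-0.0251z;  y(z) = -0.0406+0.3930z
quadratic in z: (1.1551)z²+(0.1307)z+(-0.0317)=0, √Δ=0.4042 → z ∈ {-0.2315, 0.1184}; z = -0.2315 (taking z<0)
x = 0.0238, y = -0.1316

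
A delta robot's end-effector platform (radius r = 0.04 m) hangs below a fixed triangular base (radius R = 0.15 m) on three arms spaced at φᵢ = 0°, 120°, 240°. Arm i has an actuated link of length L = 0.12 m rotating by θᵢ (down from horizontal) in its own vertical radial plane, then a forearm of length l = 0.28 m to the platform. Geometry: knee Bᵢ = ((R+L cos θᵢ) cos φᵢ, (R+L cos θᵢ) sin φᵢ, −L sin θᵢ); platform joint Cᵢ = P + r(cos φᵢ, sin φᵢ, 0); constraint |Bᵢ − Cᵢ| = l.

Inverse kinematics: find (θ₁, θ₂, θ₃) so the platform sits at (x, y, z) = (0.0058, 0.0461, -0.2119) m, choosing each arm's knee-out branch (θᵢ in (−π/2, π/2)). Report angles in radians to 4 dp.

rotate P by −φ1: (0.0058, 0.0461, -0.2119)
  e−x'=0.1042;  (l²−L²−(e−x')²−y'²−z²)/2L = 0.0255
  γ=atan2(-0.2119,0.1042)=-1.1138;  ψ=arccos(0.1079)=1.4627;  θ1=γ+ψ≈0.3489
rotate P by −φ2: (0.0370, -0.0281, -0.2119)
  A cos θ + B sin θ = C:  0.0730·cos θ + -0.2119·sin θ = 0.0541
  γ=atan2(-0.2119,0.0730)=-1.2391;  ψ=arccos(0.2414)=1.3270;  θ2=γ+ψ≈0.0879
rotate P by −φ3: (-0.0428, -0.0180, -0.2119)
  e−x'=0.1528;  (l²−L²−(e−x')²−y'²−z²)/2L = -0.0191
  θ3 = atan2(B,A) + arccos(C/0.2613) = 0.6980

θ₁ = 0.3489, θ₂ = 0.0879, θ₃ = 0.6980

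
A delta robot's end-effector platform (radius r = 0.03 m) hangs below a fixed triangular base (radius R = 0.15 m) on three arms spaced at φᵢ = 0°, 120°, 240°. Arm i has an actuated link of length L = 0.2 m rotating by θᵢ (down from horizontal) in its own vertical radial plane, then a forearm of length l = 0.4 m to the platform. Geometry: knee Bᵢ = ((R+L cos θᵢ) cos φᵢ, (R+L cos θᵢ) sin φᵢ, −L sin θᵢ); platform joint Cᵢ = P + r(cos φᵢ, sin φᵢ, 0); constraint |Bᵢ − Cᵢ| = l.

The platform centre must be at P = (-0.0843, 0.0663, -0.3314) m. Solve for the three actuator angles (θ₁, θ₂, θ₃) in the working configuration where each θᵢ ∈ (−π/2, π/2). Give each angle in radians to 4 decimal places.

θ₁ = 0.7855, θ₂ = 0.0000, θ₃ = 0.5234

φ1=0.0° → target in arm frame (-0.0843, 0.0663)
  A=0.2043, B=-0.3314, C=(l²−L²−A²−y'²−z²)/(2L)=-0.0899
  √(A²+B²)=0.3893;  θ1 = -1.0184+1.8038 ≈ 0.7855
φ2=120.0° → target in arm frame (0.0996, 0.0399)
  e−x'=0.0204;  (l²−L²−(e−x')²−y'²−z²)/2L = 0.0204
  √(A²+B²)=0.3320;  θ2 = -1.5092+1.5093 ≈ 0.0000
φ3=240.0° → target in arm frame (-0.0153, -0.1062)
  e−x'=0.1353;  (l²−L²−(e−x')²−y'²−z²)/2L = -0.0485
  γ=atan2(-0.3314,0.1353)=-1.1833;  ψ=arccos(-0.1354)=1.7067;  θ3=γ+ψ≈0.5234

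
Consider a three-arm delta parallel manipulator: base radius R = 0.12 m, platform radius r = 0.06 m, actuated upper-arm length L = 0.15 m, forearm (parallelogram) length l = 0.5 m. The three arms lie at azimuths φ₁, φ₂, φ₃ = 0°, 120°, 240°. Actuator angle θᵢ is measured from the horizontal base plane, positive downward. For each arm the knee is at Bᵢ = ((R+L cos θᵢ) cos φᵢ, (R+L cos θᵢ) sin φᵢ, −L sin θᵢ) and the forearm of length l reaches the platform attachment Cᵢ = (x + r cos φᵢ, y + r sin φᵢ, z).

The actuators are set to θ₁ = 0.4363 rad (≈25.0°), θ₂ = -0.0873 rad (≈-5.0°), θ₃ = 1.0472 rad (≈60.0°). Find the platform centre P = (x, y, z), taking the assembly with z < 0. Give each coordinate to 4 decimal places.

(0.0244, 0.2415, -0.4662)

φ1=0.0°: virtual centre (0.1959, 0.0000, -0.0634), radius l
S2 = (0.2094·cos120.0°, 0.2094·sin120.0°, 0.0131) = (-0.1047, 0.1814, 0.0131)
arm 3 at φ=240.0°: (R−r)+L cos θ3 = 0.1350;  S3 = (-0.0675, -0.1169, -0.1299)
|S₂|²−|S₁|² = 0.0016;  |S₃|²−|S₁|² = -0.0073
[-0.6013 0.3627 0.1529]·P = 0.0016;  [-0.5269 -0.2338 -0.1330]·P = -0.0073
Cramer: x(z) = 0.0069-0.0377z;  y(z) = 0.0158-0.4840z
quadratic in z: (1.2357)z²+(0.1257)z+(-0.2100)=0, √Δ=1.0265 → z ∈ {-0.4662, 0.3645}; z = -0.4662 (taking z<0)
x = 0.0244, y = 0.2415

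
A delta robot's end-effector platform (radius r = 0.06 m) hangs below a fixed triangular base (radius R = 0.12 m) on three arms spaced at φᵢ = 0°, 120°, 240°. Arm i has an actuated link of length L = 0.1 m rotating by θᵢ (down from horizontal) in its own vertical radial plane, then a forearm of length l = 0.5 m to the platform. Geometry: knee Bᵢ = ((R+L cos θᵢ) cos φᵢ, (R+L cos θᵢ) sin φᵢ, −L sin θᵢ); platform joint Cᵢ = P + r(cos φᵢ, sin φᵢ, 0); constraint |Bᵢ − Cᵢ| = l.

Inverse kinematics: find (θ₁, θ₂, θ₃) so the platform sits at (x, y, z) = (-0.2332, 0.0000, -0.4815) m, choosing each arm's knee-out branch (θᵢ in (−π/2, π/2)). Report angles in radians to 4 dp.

θ₁ = 1.3086, θ₂ = 0.2615, θ₃ = 0.2615

arm 1 (φ=0.0°): x'=-0.2332, y'=0.0000
  A=0.2932, B=-0.4815, C=(l²−L²−A²−y'²−z²)/(2L)=-0.3890
  √(A²+B²)=0.5637;  θ1 = -1.0238+2.3324 ≈ 1.3086
rotate P by −φ2: (0.1166, 0.2020, -0.4815)
  A=-0.0566, B=-0.4815, C=(l²−L²−A²−y'²−z²)/(2L)=-0.1792
  γ=atan2(-0.4815,-0.0566)=-1.6878;  ψ=arccos(-0.3695)=1.9493;  θ2=γ+ψ≈0.2615
φ3=240.0° → target in arm frame (0.1166, -0.2020)
  A cos θ + B sin θ = C:  -0.0566·cos θ + -0.4815·sin θ = -0.1792
  γ=atan2(-0.4815,-0.0566)=-1.6878;  ψ=arccos(-0.3695)=1.9493;  θ3=γ+ψ≈0.2615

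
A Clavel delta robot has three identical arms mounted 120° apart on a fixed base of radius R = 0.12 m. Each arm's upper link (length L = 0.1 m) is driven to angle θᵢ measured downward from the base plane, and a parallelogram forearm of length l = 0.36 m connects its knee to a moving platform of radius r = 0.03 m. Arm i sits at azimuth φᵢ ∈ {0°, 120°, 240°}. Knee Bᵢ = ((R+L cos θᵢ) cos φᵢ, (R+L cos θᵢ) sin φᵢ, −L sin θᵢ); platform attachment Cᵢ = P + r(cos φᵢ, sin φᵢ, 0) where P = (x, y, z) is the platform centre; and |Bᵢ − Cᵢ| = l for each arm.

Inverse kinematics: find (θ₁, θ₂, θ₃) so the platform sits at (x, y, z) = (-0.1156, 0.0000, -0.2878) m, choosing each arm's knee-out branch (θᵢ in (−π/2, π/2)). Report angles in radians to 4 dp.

arm 1 (φ=0.0°): x'=-0.1156, y'=0.0000
  e−x'=0.2056;  (l²−L²−(e−x')²−y'²−z²)/2L = -0.0275
  √(A²+B²)=0.3537;  θ1 = -0.9505+1.6486 ≈ 0.6981
φ2=120.0° → target in arm frame (0.0578, 0.1001)
  e−x'=0.0322;  (l²−L²−(e−x')²−y'²−z²)/2L = 0.1286
  γ=atan2(-0.2878,0.0322)=-1.4594;  ψ=arccos(0.4439)=1.1108;  θ2=γ+ψ≈-0.3486
φ3=240.0° → target in arm frame (0.0578, -0.1001)
  A cos θ + B sin θ = C:  0.0322·cos θ + -0.2878·sin θ = 0.1286
  θ3 = atan2(B,A) + arccos(C/0.2896) = -0.3486

θ₁ = 0.6981, θ₂ = -0.3486, θ₃ = -0.3486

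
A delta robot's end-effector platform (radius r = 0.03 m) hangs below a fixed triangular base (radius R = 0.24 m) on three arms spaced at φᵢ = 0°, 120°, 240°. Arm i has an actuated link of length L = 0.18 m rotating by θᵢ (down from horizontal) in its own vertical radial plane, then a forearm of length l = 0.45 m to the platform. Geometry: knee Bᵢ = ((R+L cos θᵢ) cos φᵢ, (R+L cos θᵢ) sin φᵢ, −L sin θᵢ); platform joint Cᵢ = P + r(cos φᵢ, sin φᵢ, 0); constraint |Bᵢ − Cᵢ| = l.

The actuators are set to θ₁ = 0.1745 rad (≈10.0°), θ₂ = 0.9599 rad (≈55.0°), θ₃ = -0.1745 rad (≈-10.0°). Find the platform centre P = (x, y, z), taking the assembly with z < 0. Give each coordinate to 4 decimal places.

(0.0339, -0.1120, -0.2863)

arm 1 at φ=0.0°: ρ1 = 0.3873;  S1 = (0.3873, 0.0000, -0.0313)
φ2=120.0°: virtual centre (-0.1566, 0.2713, -0.1474), radius l
arm 3 at φ=240.0°: ρ3 = 0.3873;  S3 = (-0.1936, -0.3354, 0.0313)
eliminate P² terms by subtracting sphere 1 from 2 and 3
plane₁₂: -1.0878x+0.5426y+-0.2324z = -0.0311
Cramer: x(z) = 0.0153-0.0647z;  y(z) = -0.0266+0.2985z
sphere 1 gives Az²+Bz+C=0 with A=1.0933, B=0.0948, C=-0.0625;  B²−4AC=0.2822;  roots -0.2863, 0.1996;  negative root z = -0.2863
x = 0.0339, y = -0.1120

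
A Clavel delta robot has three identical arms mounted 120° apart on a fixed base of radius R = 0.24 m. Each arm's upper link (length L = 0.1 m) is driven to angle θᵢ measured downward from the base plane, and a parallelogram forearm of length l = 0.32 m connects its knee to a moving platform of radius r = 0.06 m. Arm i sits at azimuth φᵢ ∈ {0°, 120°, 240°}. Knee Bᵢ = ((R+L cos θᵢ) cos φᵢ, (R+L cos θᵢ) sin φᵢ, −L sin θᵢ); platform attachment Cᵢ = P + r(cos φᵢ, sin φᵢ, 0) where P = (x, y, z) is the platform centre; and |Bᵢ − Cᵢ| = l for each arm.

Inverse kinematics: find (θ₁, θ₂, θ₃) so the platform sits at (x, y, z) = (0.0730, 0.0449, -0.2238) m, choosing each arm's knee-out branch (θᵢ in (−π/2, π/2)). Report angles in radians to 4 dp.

φ1=0.0° → target in arm frame (0.0730, 0.0449)
  e−x'=0.1070;  (l²−L²−(e−x')²−y'²−z²)/2L = 0.1442
  √(A²+B²)=0.2481;  θ1 = -1.1248+0.9503 ≈ -0.1746
φ2=120.0° → target in arm frame (0.0024, -0.0857)
  A=0.1776, B=-0.2238, C=(l²−L²−A²−y'²−z²)/(2L)=0.0171
  γ=atan2(-0.2238,0.1776)=-0.8999;  ψ=arccos(0.0600)=1.5108;  θ2=γ+ψ≈0.6108
φ3=240.0° → target in arm frame (-0.0754, 0.0408)
  A cos θ + B sin θ = C:  0.2554·cos θ + -0.2238·sin θ = -0.1228
  γ=atan2(-0.2238,0.2554)=-0.7196;  ψ=arccos(-0.3618)=1.9410;  θ3=γ+ψ≈1.2214

θ₁ = -0.1746, θ₂ = 0.6108, θ₃ = 1.2214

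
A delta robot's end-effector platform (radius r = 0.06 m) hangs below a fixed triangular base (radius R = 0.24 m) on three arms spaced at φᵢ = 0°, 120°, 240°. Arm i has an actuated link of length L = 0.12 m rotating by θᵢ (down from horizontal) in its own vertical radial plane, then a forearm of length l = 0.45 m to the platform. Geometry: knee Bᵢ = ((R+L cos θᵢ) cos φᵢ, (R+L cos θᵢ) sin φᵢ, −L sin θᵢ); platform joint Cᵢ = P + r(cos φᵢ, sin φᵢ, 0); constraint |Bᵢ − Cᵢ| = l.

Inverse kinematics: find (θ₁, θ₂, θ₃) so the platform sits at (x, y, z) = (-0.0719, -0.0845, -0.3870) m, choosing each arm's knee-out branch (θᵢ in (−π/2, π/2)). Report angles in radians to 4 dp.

θ₁ = 0.8724, θ₂ = 0.6983, θ₃ = -0.1749

rotate P by −φ1: (-0.0719, -0.0845, -0.3870)
  A cos θ + B sin θ = C:  0.2519·cos θ + -0.3870·sin θ = -0.1344
  γ=atan2(-0.3870,0.2519)=-0.9938;  ψ=arccos(-0.2911)=1.8662;  θ1=γ+ψ≈0.8724
φ2=120.0° → target in arm frame (-0.0372, 0.1045)
  A cos θ + B sin θ = C:  0.2172·cos θ + -0.3870·sin θ = -0.0824
  γ=atan2(-0.3870,0.2172)=-1.0593;  ψ=arccos(-0.1857)=1.7576;  θ2=γ+ψ≈0.6983
arm 3 (φ=240.0°): x'=0.1091, y'=-0.0200
  e−x'=0.0709;  (l²−L²−(e−x')²−y'²−z²)/2L = 0.1371
  θ3 = atan2(B,A) + arccos(C/0.3934) = -0.1749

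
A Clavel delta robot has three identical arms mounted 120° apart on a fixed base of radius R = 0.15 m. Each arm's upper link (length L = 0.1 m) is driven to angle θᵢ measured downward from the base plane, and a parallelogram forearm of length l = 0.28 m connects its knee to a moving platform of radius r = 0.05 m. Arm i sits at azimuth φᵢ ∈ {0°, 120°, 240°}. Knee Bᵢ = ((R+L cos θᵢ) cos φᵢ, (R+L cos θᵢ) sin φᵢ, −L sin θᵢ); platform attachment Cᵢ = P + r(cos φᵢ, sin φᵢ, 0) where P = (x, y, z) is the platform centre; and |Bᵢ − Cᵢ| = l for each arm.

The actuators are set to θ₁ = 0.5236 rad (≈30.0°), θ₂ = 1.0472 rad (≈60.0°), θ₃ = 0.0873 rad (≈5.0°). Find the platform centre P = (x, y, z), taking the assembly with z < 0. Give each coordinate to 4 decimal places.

arm 1 at φ=0.0°: ρ1 = 0.1866;  centre 1 = (0.1866, 0.0000, -0.0500)
φ2=120.0°: virtual centre (-0.0750, 0.1299, -0.0866), radius l
arm 3 at φ=240.0°: ρ3 = 0.1996;  centre 3 = (-0.0998, -0.1729, -0.0087)
|centre ₂|²−|centre ₁|² = -0.0073;  |centre ₃|²−|centre ₁|² = 0.0026
plane₁₂: -0.5232x+0.2598y+-0.0732z = -0.0073
det = 0.3297;  x = 0.0056+-0.0117z,  y = -0.0168+0.2582z
into |P−centre ₁|² = l²: 1.0668z² + 0.0955z + -0.0429 = 0;  Δ = 0.1920;  z = -0.2502 or 0.1606 → z<0 root = -0.2502
x = 0.0086, y = -0.0814

(0.0086, -0.0814, -0.2502)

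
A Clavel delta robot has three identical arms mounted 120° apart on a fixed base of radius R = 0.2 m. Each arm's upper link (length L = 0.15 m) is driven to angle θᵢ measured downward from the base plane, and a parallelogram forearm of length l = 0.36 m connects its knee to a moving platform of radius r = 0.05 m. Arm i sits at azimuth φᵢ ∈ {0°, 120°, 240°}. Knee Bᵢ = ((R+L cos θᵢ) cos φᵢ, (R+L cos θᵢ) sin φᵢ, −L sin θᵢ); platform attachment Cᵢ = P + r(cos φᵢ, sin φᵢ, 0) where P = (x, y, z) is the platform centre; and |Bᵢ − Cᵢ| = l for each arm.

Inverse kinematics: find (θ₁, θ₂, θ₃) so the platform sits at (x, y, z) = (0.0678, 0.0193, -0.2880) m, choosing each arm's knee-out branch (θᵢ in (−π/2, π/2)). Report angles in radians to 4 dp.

arm 1 (φ=0.0°): x'=0.0678, y'=0.0193
  e−x'=0.0822;  (l²−L²−(e−x')²−y'²−z²)/2L = 0.0568
  θ1 = atan2(B,A) + arccos(C/0.2995) = 0.0874
φ2=120.0° → target in arm frame (-0.0172, -0.0684)
  e−x'=0.1672;  (l²−L²−(e−x')²−y'²−z²)/2L = -0.0282
  √(A²+B²)=0.3330;  θ2 = -1.0448+1.6557 ≈ 0.6108
arm 3 (φ=240.0°): x'=-0.0506, y'=0.0491
  e−x'=0.2006;  (l²−L²−(e−x')²−y'²−z²)/2L = -0.0617
  γ=atan2(-0.2880,0.2006)=-0.9624;  ψ=arccos(-0.1757)=1.7474;  θ3=γ+ψ≈0.7850

θ₁ = 0.0874, θ₂ = 0.6108, θ₃ = 0.7850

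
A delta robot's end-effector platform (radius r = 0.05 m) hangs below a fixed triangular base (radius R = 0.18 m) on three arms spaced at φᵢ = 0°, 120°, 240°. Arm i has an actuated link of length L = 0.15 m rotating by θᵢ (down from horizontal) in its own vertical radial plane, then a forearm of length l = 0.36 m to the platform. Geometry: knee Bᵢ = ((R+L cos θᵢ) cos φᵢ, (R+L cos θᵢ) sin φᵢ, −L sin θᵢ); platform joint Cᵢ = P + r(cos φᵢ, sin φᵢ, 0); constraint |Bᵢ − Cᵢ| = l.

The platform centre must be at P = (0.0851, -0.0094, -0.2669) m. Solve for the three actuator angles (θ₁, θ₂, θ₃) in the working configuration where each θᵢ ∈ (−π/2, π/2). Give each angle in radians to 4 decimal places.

θ₁ = -0.2621, θ₂ = 0.6111, θ₃ = 0.5235

φ1=0.0° → target in arm frame (0.0851, -0.0094)
  A cos θ + B sin θ = C:  0.0449·cos θ + -0.2669·sin θ = 0.1125
  γ=atan2(-0.2669,0.0449)=-1.4041;  ψ=arccos(0.4158)=1.1420;  θ1=γ+ψ≈-0.2621
arm 2 (φ=120.0°): x'=-0.0507, y'=-0.0690
  A cos θ + B sin θ = C:  0.1807·cos θ + -0.2669·sin θ = -0.0052
  √(A²+B²)=0.3223;  θ2 = -0.9757+1.5868 ≈ 0.6111
φ3=240.0° → target in arm frame (-0.0344, 0.0784)
  A=0.1644, B=-0.2669, C=(l²−L²−A²−y'²−z²)/(2L)=0.0090
  γ=atan2(-0.2669,0.1644)=-1.0187;  ψ=arccos(0.0286)=1.5422;  θ3=γ+ψ≈0.5235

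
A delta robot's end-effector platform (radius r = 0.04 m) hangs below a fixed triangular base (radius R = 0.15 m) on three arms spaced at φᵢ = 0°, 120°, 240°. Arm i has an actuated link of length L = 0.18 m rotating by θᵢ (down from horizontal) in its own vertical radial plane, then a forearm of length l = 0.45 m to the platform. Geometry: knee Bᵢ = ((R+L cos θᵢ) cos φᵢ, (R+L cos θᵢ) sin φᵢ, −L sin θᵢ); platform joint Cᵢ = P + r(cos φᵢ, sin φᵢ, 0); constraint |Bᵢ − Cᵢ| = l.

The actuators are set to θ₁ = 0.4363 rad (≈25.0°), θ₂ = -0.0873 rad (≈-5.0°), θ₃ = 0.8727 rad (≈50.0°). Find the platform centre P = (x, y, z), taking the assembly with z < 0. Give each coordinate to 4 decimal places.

φ1=0.0°: virtual centre (0.2731, 0.0000, -0.0761), radius l
φ2=120.0°: virtual centre (-0.1447, 0.2506, 0.0157), radius l
arm 3 at φ=240.0°: e+L cos θ3 = 0.2257;  S3 = (-0.1128, -0.1955, -0.1379)
subtract pairs → two planes through P
[-0.8356 0.5011 0.1835]·P = 0.0036;  [-0.7720 -0.3909 -0.1237]·P = -0.0104
det = 0.7135;  x = 0.0054+0.0137z,  y = 0.0161+-0.3434z
quadratic in z: (1.1181)z²+(0.1338)z+(-0.1248)=0, √Δ=0.7589 → z ∈ {-0.3992, 0.2795}; z = -0.3992 (taking z<0)
x = -0.0001, y = 0.1531

(-0.0001, 0.1531, -0.3992)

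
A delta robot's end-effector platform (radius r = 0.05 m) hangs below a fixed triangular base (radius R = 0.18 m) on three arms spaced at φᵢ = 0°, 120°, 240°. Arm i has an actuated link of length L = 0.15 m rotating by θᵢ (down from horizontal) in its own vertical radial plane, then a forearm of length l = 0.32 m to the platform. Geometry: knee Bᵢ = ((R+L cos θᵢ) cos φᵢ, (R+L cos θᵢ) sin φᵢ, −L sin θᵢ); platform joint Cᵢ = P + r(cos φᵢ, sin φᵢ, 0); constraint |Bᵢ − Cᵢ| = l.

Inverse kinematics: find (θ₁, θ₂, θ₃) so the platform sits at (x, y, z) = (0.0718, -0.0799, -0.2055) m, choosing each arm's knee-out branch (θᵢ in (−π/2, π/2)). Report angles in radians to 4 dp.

θ₁ = -0.1745, θ₂ = 1.0469, θ₃ = 0.1742

rotate P by −φ1: (0.0718, -0.0799, -0.2055)
  A cos θ + B sin θ = C:  0.0582·cos θ + -0.2055·sin θ = 0.0930
  θ1 = atan2(B,A) + arccos(C/0.2136) = -0.1745
arm 2 (φ=120.0°): x'=-0.1051, y'=-0.0222
  e−x'=0.2351;  (l²−L²−(e−x')²−y'²−z²)/2L = -0.0603
  θ2 = atan2(B,A) + arccos(C/0.3123) = 1.0469
rotate P by −φ3: (0.0333, 0.1021, -0.2055)
  e−x'=0.0967;  (l²−L²−(e−x')²−y'²−z²)/2L = 0.0596
  γ=atan2(-0.2055,0.0967)=-1.1310;  ψ=arccos(0.2625)=1.3052;  θ3=γ+ψ≈0.1742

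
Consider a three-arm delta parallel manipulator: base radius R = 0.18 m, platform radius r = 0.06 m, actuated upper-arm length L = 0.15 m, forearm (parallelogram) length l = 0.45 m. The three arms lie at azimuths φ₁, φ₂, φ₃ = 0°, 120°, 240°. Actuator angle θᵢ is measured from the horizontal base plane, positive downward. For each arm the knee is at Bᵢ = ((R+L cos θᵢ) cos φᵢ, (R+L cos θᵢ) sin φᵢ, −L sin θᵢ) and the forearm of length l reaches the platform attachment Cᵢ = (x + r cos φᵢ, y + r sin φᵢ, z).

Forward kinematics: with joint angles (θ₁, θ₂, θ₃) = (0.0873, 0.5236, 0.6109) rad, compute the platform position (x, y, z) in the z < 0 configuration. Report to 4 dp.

(0.0794, 0.0135, -0.4208)

arm 1 at φ=0.0°: ρ1 = 0.2694;  O1 = (0.2694, 0.0000, -0.0131)
O2 = (0.2499·cos120.0°, 0.2499·sin120.0°, -0.0750) = (-0.1250, 0.2164, -0.0750)
φ3=240.0°: virtual centre (-0.1214, -0.2103, -0.0860), radius l
|O₂|²−|O₁|² = -0.0047;  |O₃|²−|O₁|² = -0.0064
linear system: -0.7888x+0.4328y = -0.0047−-0.1238z; -0.7817x+-0.4207y = -0.0064−-0.1459z
Cramer: x(z) = 0.0071-0.1720z;  y(z) = 0.0020-0.0273z
quadratic in z: (1.0303)z²+(0.1163)z+(-0.1335)=0, √Δ=0.7508 → z ∈ {-0.4208, 0.3079}; z = -0.4208 (taking z<0)
x = 0.0794, y = 0.0135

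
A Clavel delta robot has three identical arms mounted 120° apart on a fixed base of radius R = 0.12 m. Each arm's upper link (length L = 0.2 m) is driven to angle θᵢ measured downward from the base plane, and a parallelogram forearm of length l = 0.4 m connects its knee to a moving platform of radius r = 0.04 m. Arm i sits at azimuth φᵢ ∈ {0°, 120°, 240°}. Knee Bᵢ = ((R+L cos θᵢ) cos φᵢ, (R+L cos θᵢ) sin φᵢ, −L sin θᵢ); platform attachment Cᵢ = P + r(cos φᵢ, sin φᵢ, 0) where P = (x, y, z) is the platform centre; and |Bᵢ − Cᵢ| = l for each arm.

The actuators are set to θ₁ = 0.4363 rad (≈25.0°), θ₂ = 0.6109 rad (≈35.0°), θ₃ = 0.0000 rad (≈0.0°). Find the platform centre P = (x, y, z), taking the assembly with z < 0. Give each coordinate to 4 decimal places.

φ1=0.0°: virtual centre (0.2613, 0.0000, -0.0845), radius l
arm 2 at φ=120.0°: e+L cos θ2 = 0.2438;  centre 2 = (-0.1219, 0.2112, -0.1147)
arm 3 at φ=240.0°: e+L cos θ3 = 0.2800;  centre 3 = (-0.1400, -0.2425, 0.0000)
|centre ₂|²−|centre ₁|² = -0.0028;  |centre ₃|²−|centre ₁|² = 0.0030
linear system: -0.7664x+0.4223y = -0.0028−-0.0604z; -0.8025x+-0.4850y = 0.0030−0.1690z
det = 0.7106;  x = 0.0001+0.0592z,  y = -0.0064+0.2505z
into |P−centre ₁|² = l²: 1.0663z² + 0.1349z + -0.0846 = 0;  Δ = 0.3791;  z = -0.3520 or 0.2255 → z<0 root = -0.3520
x = -0.0207, y = -0.0946

(-0.0207, -0.0946, -0.3520)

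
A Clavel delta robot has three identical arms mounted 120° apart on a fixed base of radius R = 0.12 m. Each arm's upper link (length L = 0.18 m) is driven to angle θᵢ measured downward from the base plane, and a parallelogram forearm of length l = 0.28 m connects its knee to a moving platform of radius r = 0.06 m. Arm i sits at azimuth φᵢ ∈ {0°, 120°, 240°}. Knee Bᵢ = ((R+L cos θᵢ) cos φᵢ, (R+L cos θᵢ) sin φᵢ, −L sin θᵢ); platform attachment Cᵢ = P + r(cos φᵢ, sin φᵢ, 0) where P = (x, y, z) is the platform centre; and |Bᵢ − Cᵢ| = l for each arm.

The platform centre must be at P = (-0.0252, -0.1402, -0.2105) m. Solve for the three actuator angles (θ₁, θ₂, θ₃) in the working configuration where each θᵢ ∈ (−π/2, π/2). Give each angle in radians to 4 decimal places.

θ₁ = 0.6983, θ₂ = 1.0474, θ₃ = -0.2619

arm 1 (φ=0.0°): x'=-0.0252, y'=-0.1402
  e−x'=0.0852;  (l²−L²−(e−x')²−y'²−z²)/2L = -0.0701
  θ1 = atan2(B,A) + arccos(C/0.2271) = 0.6983
φ2=120.0° → target in arm frame (-0.1088, 0.0919)
  e−x'=0.1688;  (l²−L²−(e−x')²−y'²−z²)/2L = -0.0979
  √(A²+B²)=0.2698;  θ2 = -0.8948+1.9423 ≈ 1.0474
rotate P by −φ3: (0.1340, 0.0483, -0.2105)
  A cos θ + B sin θ = C:  -0.0740·cos θ + -0.2105·sin θ = -0.0170
  √(A²+B²)=0.2231;  θ3 = -1.9089+1.6470 ≈ -0.2619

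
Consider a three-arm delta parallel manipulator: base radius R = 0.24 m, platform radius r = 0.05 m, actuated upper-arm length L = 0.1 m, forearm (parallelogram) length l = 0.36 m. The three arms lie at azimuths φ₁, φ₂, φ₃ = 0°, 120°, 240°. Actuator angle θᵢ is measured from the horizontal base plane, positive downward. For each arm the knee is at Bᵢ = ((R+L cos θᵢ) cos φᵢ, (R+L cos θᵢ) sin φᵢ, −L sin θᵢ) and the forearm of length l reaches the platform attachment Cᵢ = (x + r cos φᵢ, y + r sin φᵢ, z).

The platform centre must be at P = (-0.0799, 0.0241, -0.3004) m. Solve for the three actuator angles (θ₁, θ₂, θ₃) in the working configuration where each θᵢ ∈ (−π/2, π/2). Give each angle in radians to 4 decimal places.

θ₁ = 1.3091, θ₂ = 0.2618, θ₃ = 0.6108

φ1=0.0° → target in arm frame (-0.0799, 0.0241)
  e−x'=0.2699;  (l²−L²−(e−x')²−y'²−z²)/2L = -0.2203
  √(A²+B²)=0.4038;  θ1 = -0.8388+2.1479 ≈ 1.3091
φ2=120.0° → target in arm frame (0.0608, 0.0571)
  A=0.1292, B=-0.3004, C=(l²−L²−A²−y'²−z²)/(2L)=0.0470
  θ2 = atan2(B,A) + arccos(C/0.3270) = 0.2618
arm 3 (φ=240.0°): x'=0.0191, y'=-0.0812
  A cos θ + B sin θ = C:  0.1709·cos θ + -0.3004·sin θ = -0.0323
  √(A²+B²)=0.3456;  θ3 = -1.0535+1.6643 ≈ 0.6108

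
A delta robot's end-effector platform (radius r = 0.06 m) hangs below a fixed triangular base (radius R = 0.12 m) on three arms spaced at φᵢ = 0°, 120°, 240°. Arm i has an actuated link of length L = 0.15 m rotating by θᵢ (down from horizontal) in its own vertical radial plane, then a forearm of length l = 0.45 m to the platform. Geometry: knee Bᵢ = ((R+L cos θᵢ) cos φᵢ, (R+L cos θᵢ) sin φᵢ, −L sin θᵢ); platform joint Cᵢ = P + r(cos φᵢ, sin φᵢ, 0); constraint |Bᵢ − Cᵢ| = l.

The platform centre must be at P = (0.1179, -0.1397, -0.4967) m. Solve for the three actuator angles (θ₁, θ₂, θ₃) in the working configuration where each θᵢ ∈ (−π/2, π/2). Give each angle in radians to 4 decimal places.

θ₁ = 0.5239, θ₂ = 1.3092, θ₃ = 0.6984

arm 1 (φ=0.0°): x'=0.1179, y'=-0.1397
  A cos θ + B sin θ = C:  -0.0579·cos θ + -0.4967·sin θ = -0.2986
  √(A²+B²)=0.5001;  θ1 = -1.6868+2.2107 ≈ 0.5239
φ2=120.0° → target in arm frame (-0.1799, -0.0323)
  A cos θ + B sin θ = C:  0.2399·cos θ + -0.4967·sin θ = -0.4177
  γ=atan2(-0.4967,0.2399)=-1.1208;  ψ=arccos(-0.7573)=2.4299;  θ2=γ+ψ≈1.3092
φ3=240.0° → target in arm frame (0.0620, 0.1720)
  A=-0.0020, B=-0.4967, C=(l²−L²−A²−y'²−z²)/(2L)=-0.3209
  θ3 = atan2(B,A) + arccos(C/0.4967) = 0.6984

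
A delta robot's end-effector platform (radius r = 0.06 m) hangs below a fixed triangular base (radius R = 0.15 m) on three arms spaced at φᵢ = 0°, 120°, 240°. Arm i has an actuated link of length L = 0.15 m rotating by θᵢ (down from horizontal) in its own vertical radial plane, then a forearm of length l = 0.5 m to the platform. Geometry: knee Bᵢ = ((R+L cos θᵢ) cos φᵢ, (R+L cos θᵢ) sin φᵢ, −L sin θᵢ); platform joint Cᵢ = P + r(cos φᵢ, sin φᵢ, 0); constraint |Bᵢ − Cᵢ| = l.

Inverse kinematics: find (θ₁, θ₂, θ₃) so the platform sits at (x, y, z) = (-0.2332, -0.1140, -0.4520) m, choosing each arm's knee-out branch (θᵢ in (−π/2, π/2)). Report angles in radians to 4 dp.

φ1=0.0° → target in arm frame (-0.2332, -0.1140)
  e−x'=0.3232;  (l²−L²−(e−x')²−y'²−z²)/2L = -0.3142
  θ1 = atan2(B,A) + arccos(C/0.5557) = 1.2217
φ2=120.0° → target in arm frame (0.0179, 0.2590)
  e−x'=0.0721;  (l²−L²−(e−x')²−y'²−z²)/2L = -0.1636
  γ=atan2(-0.4520,0.0721)=-1.4126;  ψ=arccos(-0.3573)=1.9362;  θ2=γ+ψ≈0.5236
arm 3 (φ=240.0°): x'=0.2153, y'=-0.1450
  A=-0.1253, B=-0.4520, C=(l²−L²−A²−y'²−z²)/(2L)=-0.0451
  √(A²+B²)=0.4691;  θ3 = -1.8413+1.6670 ≈ -0.1742

θ₁ = 1.2217, θ₂ = 0.5236, θ₃ = -0.1742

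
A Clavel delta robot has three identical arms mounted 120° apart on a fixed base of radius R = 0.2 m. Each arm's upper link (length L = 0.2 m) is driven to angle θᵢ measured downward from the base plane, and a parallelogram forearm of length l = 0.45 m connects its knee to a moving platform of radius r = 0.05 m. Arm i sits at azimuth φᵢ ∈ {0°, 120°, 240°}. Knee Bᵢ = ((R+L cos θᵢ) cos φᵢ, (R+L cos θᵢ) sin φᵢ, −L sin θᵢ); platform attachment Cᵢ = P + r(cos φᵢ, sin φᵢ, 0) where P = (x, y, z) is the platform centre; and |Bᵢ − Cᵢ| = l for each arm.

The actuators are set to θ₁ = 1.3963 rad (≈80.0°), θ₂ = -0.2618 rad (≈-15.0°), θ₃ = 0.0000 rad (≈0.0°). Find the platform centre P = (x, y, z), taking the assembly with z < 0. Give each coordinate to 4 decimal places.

arm 1 at φ=0.0°: (R−r)+L cos θ1 = 0.1847;  centre 1 = (0.1847, 0.0000, -0.1970)
φ2=120.0°: virtual centre (-0.1716, 0.2972, 0.0518), radius l
arm 3 at φ=240.0°: (R−r)+L cos θ3 = 0.3500;  centre 3 = (-0.1750, -0.3031, 0.0000)
subtract pairs → two planes through P
[-0.7126 0.5944 0.4975]·P = 0.0475;  [-0.7194 -0.6062 0.3939]·P = 0.0496
det = 0.8597;  x = -0.0678+0.6232z,  y = -0.0013+-0.0898z
into |P−centre ₁|² = l²: 1.3964z² + 0.0794z + -0.0999 = 0;  Δ = 0.5645;  z = -0.2975 or 0.2406 → z<0 root = -0.2975
x = -0.2532, y = 0.0254

(-0.2532, 0.0254, -0.2975)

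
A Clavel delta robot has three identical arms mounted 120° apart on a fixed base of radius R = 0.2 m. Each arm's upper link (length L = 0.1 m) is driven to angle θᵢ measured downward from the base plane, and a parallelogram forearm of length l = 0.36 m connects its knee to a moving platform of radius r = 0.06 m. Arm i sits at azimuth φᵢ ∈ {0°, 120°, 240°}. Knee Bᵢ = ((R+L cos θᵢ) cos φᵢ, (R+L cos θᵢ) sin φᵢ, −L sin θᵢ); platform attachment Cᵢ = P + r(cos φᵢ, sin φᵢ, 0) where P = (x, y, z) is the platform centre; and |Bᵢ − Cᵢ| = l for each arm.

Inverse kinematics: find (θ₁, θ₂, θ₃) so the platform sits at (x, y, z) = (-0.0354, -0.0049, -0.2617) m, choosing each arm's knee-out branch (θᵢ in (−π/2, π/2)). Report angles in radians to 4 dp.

θ₁ = 0.2620, θ₂ = -0.1743, θ₃ = -0.2624

arm 1 (φ=0.0°): x'=-0.0354, y'=-0.0049
  A=0.1754, B=-0.2617, C=(l²−L²−A²−y'²−z²)/(2L)=0.1016
  γ=atan2(-0.2617,0.1754)=-0.9803;  ψ=arccos(0.3226)=1.2424;  θ1=γ+ψ≈0.2620
arm 2 (φ=120.0°): x'=0.0135, y'=0.0331
  A cos θ + B sin θ = C:  0.1265·cos θ + -0.2617·sin θ = 0.1700
  γ=atan2(-0.2617,0.1265)=-1.1204;  ψ=arccos(0.5849)=0.9461;  θ2=γ+ψ≈-0.1743
rotate P by −φ3: (0.0219, -0.0282, -0.2617)
  A cos θ + B sin θ = C:  0.1181·cos θ + -0.2617·sin θ = 0.1819
  γ=atan2(-0.2617,0.1181)=-1.1470;  ψ=arccos(0.6336)=0.8846;  θ3=γ+ψ≈-0.2624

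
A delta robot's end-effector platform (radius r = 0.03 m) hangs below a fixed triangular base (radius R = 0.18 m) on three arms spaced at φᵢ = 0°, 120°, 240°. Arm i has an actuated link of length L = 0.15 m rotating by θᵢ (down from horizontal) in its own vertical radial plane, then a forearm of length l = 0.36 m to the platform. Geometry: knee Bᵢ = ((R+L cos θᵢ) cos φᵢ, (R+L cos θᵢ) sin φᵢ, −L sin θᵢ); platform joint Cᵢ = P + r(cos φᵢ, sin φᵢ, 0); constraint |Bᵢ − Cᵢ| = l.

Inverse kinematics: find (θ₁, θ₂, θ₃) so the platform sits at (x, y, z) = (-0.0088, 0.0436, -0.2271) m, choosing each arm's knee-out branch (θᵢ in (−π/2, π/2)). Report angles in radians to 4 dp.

arm 1 (φ=0.0°): x'=-0.0088, y'=0.0436
  A=0.1588, B=-0.2271, C=(l²−L²−A²−y'²−z²)/(2L)=0.0947
  √(A²+B²)=0.2771;  θ1 = -0.9606+1.2221 ≈ 0.2615
rotate P by −φ2: (0.0422, -0.0142, -0.2271)
  e−x'=0.1078;  (l²−L²−(e−x')²−y'²−z²)/2L = 0.1456
  θ2 = atan2(B,A) + arccos(C/0.2514) = -0.1746
rotate P by −φ3: (-0.0334, -0.0294, -0.2271)
  A=0.1834, B=-0.2271, C=(l²−L²−A²−y'²−z²)/(2L)=0.0701
  θ3 = atan2(B,A) + arccos(C/0.2919) = 0.4366

θ₁ = 0.2615, θ₂ = -0.1746, θ₃ = 0.4366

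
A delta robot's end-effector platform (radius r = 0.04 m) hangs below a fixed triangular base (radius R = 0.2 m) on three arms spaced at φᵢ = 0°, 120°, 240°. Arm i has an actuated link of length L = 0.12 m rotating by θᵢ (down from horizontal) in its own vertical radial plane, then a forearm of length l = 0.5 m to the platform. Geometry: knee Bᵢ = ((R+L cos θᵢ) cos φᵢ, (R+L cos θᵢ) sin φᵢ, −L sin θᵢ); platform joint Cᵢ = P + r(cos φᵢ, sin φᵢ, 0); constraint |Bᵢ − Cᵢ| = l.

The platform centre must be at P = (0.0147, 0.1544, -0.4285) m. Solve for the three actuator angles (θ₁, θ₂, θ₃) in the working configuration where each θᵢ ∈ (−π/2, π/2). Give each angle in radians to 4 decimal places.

rotate P by −φ1: (0.0147, 0.1544, -0.4285)
  A cos θ + B sin θ = C:  0.1453·cos θ + -0.4285·sin θ = 0.0293
  √(A²+B²)=0.4525;  θ1 = -1.2439+1.5060 ≈ 0.2621
rotate P by −φ2: (0.1264, -0.0899, -0.4285)
  A cos θ + B sin θ = C:  0.0336·cos θ + -0.4285·sin θ = 0.1782
  √(A²+B²)=0.4298;  θ2 = -1.4925+1.1433 ≈ -0.3492
arm 3 (φ=240.0°): x'=-0.1411, y'=-0.0645
  A=0.3011, B=-0.4285, C=(l²−L²−A²−y'²−z²)/(2L)=-0.1784
  √(A²+B²)=0.5237;  θ3 = -0.9583+1.9183 ≈ 0.9600

θ₁ = 0.2621, θ₂ = -0.3492, θ₃ = 0.9600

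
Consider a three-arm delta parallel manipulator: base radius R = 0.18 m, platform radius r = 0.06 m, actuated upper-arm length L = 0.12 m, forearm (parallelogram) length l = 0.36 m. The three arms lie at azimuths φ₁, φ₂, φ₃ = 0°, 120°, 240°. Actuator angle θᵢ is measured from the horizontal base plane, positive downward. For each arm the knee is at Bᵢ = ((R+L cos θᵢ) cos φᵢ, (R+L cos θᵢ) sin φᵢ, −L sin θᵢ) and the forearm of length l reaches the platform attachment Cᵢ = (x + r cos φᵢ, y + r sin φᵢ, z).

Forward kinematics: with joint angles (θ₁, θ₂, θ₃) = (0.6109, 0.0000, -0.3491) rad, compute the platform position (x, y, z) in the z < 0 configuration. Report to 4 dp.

arm 1 at φ=0.0°: ρ1 = 0.2183;  O1 = (0.2183, 0.0000, -0.0688)
O2 = (0.2400·cos120.0°, 0.2400·sin120.0°, 0.0000) = (-0.1200, 0.2078, 0.0000)
arm 3 at φ=240.0°: ρ3 = 0.2328;  O3 = (-0.1164, -0.2016, 0.0410)
subtract pairs → two planes through P
[-0.6766 0.4157 0.1377]·P = 0.0052;  [-0.6694 -0.4032 0.2198]·P = 0.0035
det = 0.5510;  x = -0.0064+0.2665z,  y = 0.0021+0.1026z
quadratic in z: (1.0816)z²+(0.0183)z+(-0.0744)=0, √Δ=0.5675 → z ∈ {-0.2708, 0.2539}; z = -0.2708 (taking z<0)
x = -0.0786, y = -0.0257

(-0.0786, -0.0257, -0.2708)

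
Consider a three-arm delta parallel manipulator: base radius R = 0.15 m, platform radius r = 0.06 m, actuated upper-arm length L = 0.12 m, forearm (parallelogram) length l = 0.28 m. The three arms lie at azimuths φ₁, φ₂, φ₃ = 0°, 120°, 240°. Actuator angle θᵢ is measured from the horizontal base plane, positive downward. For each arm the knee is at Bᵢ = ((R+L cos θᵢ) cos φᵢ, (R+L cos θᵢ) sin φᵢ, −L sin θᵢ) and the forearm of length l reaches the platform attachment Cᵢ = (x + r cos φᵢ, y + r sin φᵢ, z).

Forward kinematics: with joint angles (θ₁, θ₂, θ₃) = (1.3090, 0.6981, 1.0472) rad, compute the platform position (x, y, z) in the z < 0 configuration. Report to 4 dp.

O1 = (0.1211·cos0.0°, 0.1211·sin0.0°, -0.1159) = (0.1211, 0.0000, -0.1159)
O2 = (0.1819·cos120.0°, 0.1819·sin120.0°, -0.0771) = (-0.0910, 0.1576, -0.0771)
φ3=240.0°: virtual centre (-0.0750, -0.1299, -0.1039), radius l
subtract pairs → two planes through P
plane₁₂: -0.4240x+0.3151y+0.0776z = 0.0110
Cramer: x(z) = -0.0192+0.1185z;  y(z) = 0.0089-0.0866z
quadratic in z: (1.0216)z²+(0.1970)z+(-0.0452)=0, √Δ=0.4728 → z ∈ {-0.3279, 0.1350}; z = -0.3279 (taking z<0)
x = -0.0581, y = 0.0373

(-0.0581, 0.0373, -0.3279)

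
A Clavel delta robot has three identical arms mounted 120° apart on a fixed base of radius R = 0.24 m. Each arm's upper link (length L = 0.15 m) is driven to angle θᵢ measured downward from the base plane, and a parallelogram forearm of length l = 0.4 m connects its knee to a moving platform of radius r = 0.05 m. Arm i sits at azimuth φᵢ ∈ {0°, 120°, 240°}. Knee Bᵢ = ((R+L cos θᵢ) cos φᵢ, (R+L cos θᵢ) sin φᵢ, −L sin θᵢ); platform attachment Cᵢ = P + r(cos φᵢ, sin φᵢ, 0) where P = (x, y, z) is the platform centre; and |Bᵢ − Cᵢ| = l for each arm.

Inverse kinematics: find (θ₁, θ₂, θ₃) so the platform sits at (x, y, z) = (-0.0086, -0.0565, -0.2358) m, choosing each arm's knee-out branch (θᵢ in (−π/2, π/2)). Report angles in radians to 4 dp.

θ₁ = 0.2615, θ₂ = 0.5238, θ₃ = -0.3492

rotate P by −φ1: (-0.0086, -0.0565, -0.2358)
  e−x'=0.1986;  (l²−L²−(e−x')²−y'²−z²)/2L = 0.1309
  γ=atan2(-0.2358,0.1986)=-0.8708;  ψ=arccos(0.4245)=1.1323;  θ1=γ+ψ≈0.2615
arm 2 (φ=120.0°): x'=-0.0446, y'=0.0357
  A=0.2346, B=-0.2358, C=(l²−L²−A²−y'²−z²)/(2L)=0.0852
  √(A²+B²)=0.3326;  θ2 = -0.7879+1.3117 ≈ 0.5238
rotate P by −φ3: (0.0532, 0.0208, -0.2358)
  A cos θ + B sin θ = C:  0.1368·cos θ + -0.2358·sin θ = 0.2092
  γ=atan2(-0.2358,0.1368)=-1.0452;  ψ=arccos(0.7674)=0.6960;  θ3=γ+ψ≈-0.3492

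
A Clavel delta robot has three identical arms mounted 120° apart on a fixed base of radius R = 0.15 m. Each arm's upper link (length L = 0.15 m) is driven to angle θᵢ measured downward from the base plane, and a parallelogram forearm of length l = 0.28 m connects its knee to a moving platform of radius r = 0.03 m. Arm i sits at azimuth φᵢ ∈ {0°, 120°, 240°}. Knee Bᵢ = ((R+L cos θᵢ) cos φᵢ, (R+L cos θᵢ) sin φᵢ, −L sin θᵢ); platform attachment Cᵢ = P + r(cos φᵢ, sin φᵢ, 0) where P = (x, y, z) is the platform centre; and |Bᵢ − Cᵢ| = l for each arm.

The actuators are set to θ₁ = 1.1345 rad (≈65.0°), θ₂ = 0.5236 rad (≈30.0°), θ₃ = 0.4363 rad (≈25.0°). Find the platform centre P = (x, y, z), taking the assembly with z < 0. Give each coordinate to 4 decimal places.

(-0.0778, -0.0074, -0.2365)

φ1=0.0°: virtual centre (0.1834, 0.0000, -0.1359), radius l
φ2=120.0°: virtual centre (-0.1250, 0.2164, -0.0750), radius l
arm 3 at φ=240.0°: ρ3 = 0.2559;  O3 = (-0.1280, -0.2217, -0.0634)
eliminate P² terms by subtracting sphere 1 from 2 and 3
linear system: -0.6167x+0.4328y = 0.0160−0.1219z; -0.6227x+-0.4433y = 0.0174−0.1451z
det = 0.5429;  x = -0.0269+0.2152z,  y = -0.0015+0.0250z
quadratic in z: (1.0469)z²+(0.1813)z+(-0.0157)=0, √Δ=0.3139 → z ∈ {-0.2365, 0.0634}; z = -0.2365 (taking z<0)
x = -0.0778, y = -0.0074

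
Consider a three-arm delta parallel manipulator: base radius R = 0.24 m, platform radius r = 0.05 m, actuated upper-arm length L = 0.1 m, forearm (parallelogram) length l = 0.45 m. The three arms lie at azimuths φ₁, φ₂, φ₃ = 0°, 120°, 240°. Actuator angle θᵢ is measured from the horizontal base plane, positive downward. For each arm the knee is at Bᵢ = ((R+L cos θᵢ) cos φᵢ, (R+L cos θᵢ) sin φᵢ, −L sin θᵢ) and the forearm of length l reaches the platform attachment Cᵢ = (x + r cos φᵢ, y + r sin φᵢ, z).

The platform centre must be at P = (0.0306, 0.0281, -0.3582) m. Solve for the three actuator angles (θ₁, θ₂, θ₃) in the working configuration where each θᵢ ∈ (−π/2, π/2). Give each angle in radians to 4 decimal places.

θ₁ = -0.0872, θ₂ = 0.0874, θ₃ = 0.4368

arm 1 (φ=0.0°): x'=0.0306, y'=0.0281
  A=0.1594, B=-0.3582, C=(l²−L²−A²−y'²−z²)/(2L)=0.1900
  θ1 = atan2(B,A) + arccos(C/0.3921) = -0.0872
φ2=120.0° → target in arm frame (0.0090, -0.0406)
  A cos θ + B sin θ = C:  0.1810·cos θ + -0.3582·sin θ = 0.1490
  θ2 = atan2(B,A) + arccos(C/0.4013) = 0.0874
arm 3 (φ=240.0°): x'=-0.0396, y'=0.0125
  A=0.2296, B=-0.3582, C=(l²−L²−A²−y'²−z²)/(2L)=0.0565
  √(A²+B²)=0.4255;  θ3 = -1.0007+1.4376 ≈ 0.4368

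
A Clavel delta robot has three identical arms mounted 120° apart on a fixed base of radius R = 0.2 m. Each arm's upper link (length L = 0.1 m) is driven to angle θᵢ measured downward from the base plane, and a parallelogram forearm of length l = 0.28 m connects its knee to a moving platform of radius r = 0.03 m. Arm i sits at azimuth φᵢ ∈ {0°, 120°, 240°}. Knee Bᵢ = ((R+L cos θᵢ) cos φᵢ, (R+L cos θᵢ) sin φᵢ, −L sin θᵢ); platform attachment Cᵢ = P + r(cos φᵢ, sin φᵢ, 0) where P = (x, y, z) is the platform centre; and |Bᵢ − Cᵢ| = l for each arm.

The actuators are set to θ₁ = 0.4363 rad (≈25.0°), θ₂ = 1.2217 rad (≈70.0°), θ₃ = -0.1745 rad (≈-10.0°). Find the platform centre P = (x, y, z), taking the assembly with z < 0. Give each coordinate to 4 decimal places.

φ1=0.0°: virtual centre (0.2606, 0.0000, -0.0423), radius l
S2 = (0.2042·cos120.0°, 0.2042·sin120.0°, -0.0940) = (-0.1021, 0.1768, -0.0940)
S3 = (0.2685·cos240.0°, 0.2685·sin240.0°, 0.0174) = (-0.1342, -0.2325, 0.0174)
|S₂|²−|S₁|² = -0.0192;  |S₃|²−|S₁|² = 0.0027
linear system: -0.7255x+0.3537y = -0.0192−-0.1034z; -0.7897x+-0.4650y = 0.0027−0.1192z
det = 0.6167;  x = 0.0129+-0.0096z,  y = -0.0277+0.2727z
into |P−S₁|² = l²: 1.0745z² + 0.0742z + -0.0145 = 0;  Δ = 0.0678;  z = -0.1557 or 0.0867 → z<0 root = -0.1557
x = 0.0144, y = -0.0702

(0.0144, -0.0702, -0.1557)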